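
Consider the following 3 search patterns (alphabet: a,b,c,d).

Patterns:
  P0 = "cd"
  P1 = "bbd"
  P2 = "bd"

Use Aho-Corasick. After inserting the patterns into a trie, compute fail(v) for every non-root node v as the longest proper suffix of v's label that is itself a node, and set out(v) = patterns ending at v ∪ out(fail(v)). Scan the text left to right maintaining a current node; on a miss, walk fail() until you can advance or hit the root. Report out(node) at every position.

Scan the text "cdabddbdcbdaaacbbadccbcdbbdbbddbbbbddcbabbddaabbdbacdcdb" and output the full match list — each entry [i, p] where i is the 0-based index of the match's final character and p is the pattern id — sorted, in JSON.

Build automaton:
Trie nodes:
  0='ε' goto b→3 c→1
  1='c' goto d→2
  2='cd' goto ·  [P0 ends]
  3='b' goto b→4 d→6
  4='bb' goto d→5
  5='bbd' goto ·  [P1 ends]
  6='bd' goto ·  [P2 ends]

Failure links (BFS by depth):
  fail(1) 'c': from fail(0)=0 chase 'c': 0 ⇒ 0;  out=∅∪out(0)=∅
  fail(3) 'b': from fail(0)=0 chase 'b': 0 ⇒ 0;  out=∅∪out(0)=∅
  fail(2) 'cd': from fail(1)=0 chase 'd': 0 ⇒ 0;  out={0}∪out(0)={0}
  fail(4) 'bb': from fail(3)=0 chase 'b': 0 ⇒ 3;  out=∅∪out(3)=∅
  fail(6) 'bd': from fail(3)=0 chase 'd': 0 ⇒ 0;  out={2}∪out(0)={2}
  fail(5) 'bbd': from fail(4)=3 chase 'd': 3 ⇒ 6;  out={1}∪out(6)={1,2}

Scan:
[0] read 'c'  n0⇒n1
[1] read 'd'  n1⇒n2  ** P0@[0:1]
[2] read 'a'  n2⇒n0 ·f
[3] read 'b'  n0⇒n3
[4] read 'd'  n3⇒n6  ** P2@[3:4]
[5] read 'd'  n6⇒n0 ·f
[6] read 'b'  n0⇒n3
[7] read 'd'  n3⇒n6  ** P2@[6:7]
[8] read 'c'  n6⇒n1 ·f
[9] read 'b'  n1⇒n3 ·f
[10] read 'd'  n3⇒n6  ** P2@[9:10]
[11] read 'a'  n6⇒n0 ·f
[12] read 'a'  n0⇒n0
[13] read 'a'  n0⇒n0
[14] read 'c'  n0⇒n1
[15] read 'b'  n1⇒n3 ·f
[16] read 'b'  n3⇒n4
[17] read 'a'  n4⇒n0 ·f
[18] read 'd'  n0⇒n0
[19] read 'c'  n0⇒n1
[20] read 'c'  n1⇒n1 ·f
[21] read 'b'  n1⇒n3 ·f
[22] read 'c'  n3⇒n1 ·f
[23] read 'd'  n1⇒n2  ** P0@[22:23]
[24] read 'b'  n2⇒n3 ·f
[25] read 'b'  n3⇒n4
[26] read 'd'  n4⇒n5  ** P1@[24:26],P2@[25:26]
[27] read 'b'  n5⇒n3 ·f
[28] read 'b'  n3⇒n4
[29] read 'd'  n4⇒n5  ** P1@[27:29],P2@[28:29]
[30] read 'd'  n5⇒n0 ·f
[31] read 'b'  n0⇒n3
[32] read 'b'  n3⇒n4
[33] read 'b'  n4⇒n4 ·f
[34] read 'b'  n4⇒n4 ·f
[35] read 'd'  n4⇒n5  ** P1@[33:35],P2@[34:35]
[36] read 'd'  n5⇒n0 ·f
[37] read 'c'  n0⇒n1
[38] read 'b'  n1⇒n3 ·f
[39] read 'a'  n3⇒n0 ·f
[40] read 'b'  n0⇒n3
[41] read 'b'  n3⇒n4
[42] read 'd'  n4⇒n5  ** P1@[40:42],P2@[41:42]
[43] read 'd'  n5⇒n0 ·f
[44] read 'a'  n0⇒n0
[45] read 'a'  n0⇒n0
[46] read 'b'  n0⇒n3
[47] read 'b'  n3⇒n4
[48] read 'd'  n4⇒n5  ** P1@[46:48],P2@[47:48]
[49] read 'b'  n5⇒n3 ·f
[50] read 'a'  n3⇒n0 ·f
[51] read 'c'  n0⇒n1
[52] read 'd'  n1⇒n2  ** P0@[51:52]
[53] read 'c'  n2⇒n1 ·f
[54] read 'd'  n1⇒n2  ** P0@[53:54]
[55] read 'b'  n2⇒n3 ·f

All matches (sorted): [[1,0],[4,2],[7,2],[10,2],[23,0],[26,1],[26,2],[29,1],[29,2],[35,1],[35,2],[42,1],[42,2],[48,1],[48,2],[52,0],[54,0]]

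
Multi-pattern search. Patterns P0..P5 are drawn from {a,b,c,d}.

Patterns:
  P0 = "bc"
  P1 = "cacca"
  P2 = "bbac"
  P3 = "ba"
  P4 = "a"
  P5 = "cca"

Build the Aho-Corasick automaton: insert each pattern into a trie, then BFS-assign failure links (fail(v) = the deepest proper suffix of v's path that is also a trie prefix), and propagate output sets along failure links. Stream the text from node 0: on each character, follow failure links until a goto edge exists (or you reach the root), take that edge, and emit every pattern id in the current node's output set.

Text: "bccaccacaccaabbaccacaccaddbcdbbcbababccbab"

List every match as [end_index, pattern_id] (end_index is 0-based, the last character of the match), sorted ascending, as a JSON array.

Build automaton:
Trie nodes:
  n0 'ε': a→12 b→1 c→3
  n1 'b': a→11 b→8 c→2
  n2 'bc': ·  [P0 ends]
  n3 'c': a→4 c→13
  n4 'ca': c→5
  n5 'cac': c→6
  n6 'cacc': a→7
  n7 'cacca': ·  [P1 ends]
  n8 'bb': a→9
  n9 'bba': c→10
  n10 'bbac': ·  [P2 ends]
  n11 'ba': ·  [P3 ends]
  n12 'a': ·  [P4 ends]
  n13 'cc': a→14
  n14 'cca': ·  [P5 ends]

Failure links (BFS by depth):
  n1('b'): parent n0 fail=0; on 'b' 0 → fail=0;  out ∅∪∅=∅
  n3('c'): parent n0 fail=0; on 'c' 0 → fail=0;  out ∅∪∅=∅
  n12('a'): parent n0 fail=0; on 'a' 0 → fail=0;  out {4}∪∅={4}
  n2('bc'): parent n1 fail=0; on 'c' 0 → fail=3;  out {0}∪∅={0}
  n4('ca'): parent n3 fail=0; on 'a' 0 → fail=12;  out ∅∪{4}={4}
  n8('bb'): parent n1 fail=0; on 'b' 0 → fail=1;  out ∅∪∅=∅
  n11('ba'): parent n1 fail=0; on 'a' 0 → fail=12;  out {3}∪{4}={3,4}
  n13('cc'): parent n3 fail=0; on 'c' 0 → fail=3;  out ∅∪∅=∅
  n5('cac'): parent n4 fail=12; on 'c' 12→0 → fail=3;  out ∅∪∅=∅
  n9('bba'): parent n8 fail=1; on 'a' 1 → fail=11;  out ∅∪{3,4}={3,4}
  n14('cca'): parent n13 fail=3; on 'a' 3 → fail=4;  out {5}∪{4}={4,5}
  n6('cacc'): parent n5 fail=3; on 'c' 3 → fail=13;  out ∅∪∅=∅
  n10('bbac'): parent n9 fail=11; on 'c' 11→12→0 → fail=3;  out {2}∪∅={2}
  n7('cacca'): parent n6 fail=13; on 'a' 13 → fail=14;  out {1}∪{4,5}={1,4,5}

Text stream:
pos 0 'b': at 1
pos 1 'c': at 2  emit P0@[0:1]
pos 2 'c': at 13 (fail-walked)
pos 3 'a': at 14  emit P4@[3:3],P5@[1:3]
pos 4 'c': at 5 (fail-walked)
pos 5 'c': at 6
pos 6 'a': at 7  emit P1@[2:6],P4@[6:6],P5@[4:6]
pos 7 'c': at 5 (fail-walked)
pos 8 'a': at 4 (fail-walked)  emit P4@[8:8]
pos 9 'c': at 5
pos 10 'c': at 6
pos 11 'a': at 7  emit P1@[7:11],P4@[11:11],P5@[9:11]
pos 12 'a': at 12 (fail-walked)  emit P4@[12:12]
pos 13 'b': at 1 (fail-walked)
pos 14 'b': at 8
pos 15 'a': at 9  emit P3@[14:15],P4@[15:15]
pos 16 'c': at 10  emit P2@[13:16]
pos 17 'c': at 13 (fail-walked)
pos 18 'a': at 14  emit P4@[18:18],P5@[16:18]
pos 19 'c': at 5 (fail-walked)
pos 20 'a': at 4 (fail-walked)  emit P4@[20:20]
pos 21 'c': at 5
pos 22 'c': at 6
pos 23 'a': at 7  emit P1@[19:23],P4@[23:23],P5@[21:23]
pos 24 'd': at 0 (fail-walked)
pos 25 'd': at 0
pos 26 'b': at 1
pos 27 'c': at 2  emit P0@[26:27]
pos 28 'd': at 0 (fail-walked)
pos 29 'b': at 1
pos 30 'b': at 8
pos 31 'c': at 2 (fail-walked)  emit P0@[30:31]
pos 32 'b': at 1 (fail-walked)
pos 33 'a': at 11  emit P3@[32:33],P4@[33:33]
pos 34 'b': at 1 (fail-walked)
pos 35 'a': at 11  emit P3@[34:35],P4@[35:35]
pos 36 'b': at 1 (fail-walked)
pos 37 'c': at 2  emit P0@[36:37]
pos 38 'c': at 13 (fail-walked)
pos 39 'b': at 1 (fail-walked)
pos 40 'a': at 11  emit P3@[39:40],P4@[40:40]
pos 41 'b': at 1 (fail-walked)

All matches (sorted): [[1,0],[3,4],[3,5],[6,1],[6,4],[6,5],[8,4],[11,1],[11,4],[11,5],[12,4],[15,3],[15,4],[16,2],[18,4],[18,5],[20,4],[23,1],[23,4],[23,5],[27,0],[31,0],[33,3],[33,4],[35,3],[35,4],[37,0],[40,3],[40,4]]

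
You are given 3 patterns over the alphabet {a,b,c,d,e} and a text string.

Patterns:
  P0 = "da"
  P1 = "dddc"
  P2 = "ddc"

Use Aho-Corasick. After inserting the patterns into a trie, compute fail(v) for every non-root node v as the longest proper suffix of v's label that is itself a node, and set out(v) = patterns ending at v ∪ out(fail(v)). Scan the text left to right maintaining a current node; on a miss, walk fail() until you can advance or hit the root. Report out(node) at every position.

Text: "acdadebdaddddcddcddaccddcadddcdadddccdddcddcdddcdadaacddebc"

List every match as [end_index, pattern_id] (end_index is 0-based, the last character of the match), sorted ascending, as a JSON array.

Construct AC machine:
Trie (insert patterns):
  0='ε' goto d→1
  1='d' goto a→2 d→3
  2='da' goto ·  [P0 ends]
  3='dd' goto c→6 d→4
  4='ddd' goto c→5
  5='dddc' goto ·  [P1 ends]
  6='ddc' goto ·  [P2 ends]

Failure links (BFS by depth):
  fail(1) 'd': from fail(0)=0 chase 'd': 0 ⇒ 0;  out=∅∪out(0)=∅
  fail(2) 'da': from fail(1)=0 chase 'a': 0 ⇒ 0;  out={0}∪out(0)={0}
  fail(3) 'dd': from fail(1)=0 chase 'd': 0 ⇒ 1;  out=∅∪out(1)=∅
  fail(4) 'ddd': from fail(3)=1 chase 'd': 1 ⇒ 3;  out=∅∪out(3)=∅
  fail(6) 'ddc': from fail(3)=1 chase 'c': 1→0 ⇒ 0;  out={2}∪out(0)={2}
  fail(5) 'dddc': from fail(4)=3 chase 'c': 3 ⇒ 6;  out={1}∪out(6)={1,2}

Text stream:
[0] read 'a'  n0⇒n0
[1] read 'c'  n0⇒n0
[2] read 'd'  n0⇒n1
[3] read 'a'  n1⇒n2  emit P0@[2:3]
[4] read 'd'  n2⇒n1 (via fail)
[5] read 'e'  n1⇒n0 (via fail)
[6] read 'b'  n0⇒n0
[7] read 'd'  n0⇒n1
[8] read 'a'  n1⇒n2  emit P0@[7:8]
[9] read 'd'  n2⇒n1 (via fail)
[10] read 'd'  n1⇒n3
[11] read 'd'  n3⇒n4
[12] read 'd'  n4⇒n4 (via fail)
[13] read 'c'  n4⇒n5  emit P1@[10:13],P2@[11:13]
[14] read 'd'  n5⇒n1 (via fail)
[15] read 'd'  n1⇒n3
[16] read 'c'  n3⇒n6  emit P2@[14:16]
[17] read 'd'  n6⇒n1 (via fail)
[18] read 'd'  n1⇒n3
[19] read 'a'  n3⇒n2 (via fail)  emit P0@[18:19]
[20] read 'c'  n2⇒n0 (via fail)
[21] read 'c'  n0⇒n0
[22] read 'd'  n0⇒n1
[23] read 'd'  n1⇒n3
[24] read 'c'  n3⇒n6  emit P2@[22:24]
[25] read 'a'  n6⇒n0 (via fail)
[26] read 'd'  n0⇒n1
[27] read 'd'  n1⇒n3
[28] read 'd'  n3⇒n4
[29] read 'c'  n4⇒n5  emit P1@[26:29],P2@[27:29]
[30] read 'd'  n5⇒n1 (via fail)
[31] read 'a'  n1⇒n2  emit P0@[30:31]
[32] read 'd'  n2⇒n1 (via fail)
[33] read 'd'  n1⇒n3
[34] read 'd'  n3⇒n4
[35] read 'c'  n4⇒n5  emit P1@[32:35],P2@[33:35]
[36] read 'c'  n5⇒n0 (via fail)
[37] read 'd'  n0⇒n1
[38] read 'd'  n1⇒n3
[39] read 'd'  n3⇒n4
[40] read 'c'  n4⇒n5  emit P1@[37:40],P2@[38:40]
[41] read 'd'  n5⇒n1 (via fail)
[42] read 'd'  n1⇒n3
[43] read 'c'  n3⇒n6  emit P2@[41:43]
[44] read 'd'  n6⇒n1 (via fail)
[45] read 'd'  n1⇒n3
[46] read 'd'  n3⇒n4
[47] read 'c'  n4⇒n5  emit P1@[44:47],P2@[45:47]
[48] read 'd'  n5⇒n1 (via fail)
[49] read 'a'  n1⇒n2  emit P0@[48:49]
[50] read 'd'  n2⇒n1 (via fail)
[51] read 'a'  n1⇒n2  emit P0@[50:51]
[52] read 'a'  n2⇒n0 (via fail)
[53] read 'c'  n0⇒n0
[54] read 'd'  n0⇒n1
[55] read 'd'  n1⇒n3
[56] read 'e'  n3⇒n0 (via fail)
[57] read 'b'  n0⇒n0
[58] read 'c'  n0⇒n0

Result: [[3,0],[8,0],[13,1],[13,2],[16,2],[19,0],[24,2],[29,1],[29,2],[31,0],[35,1],[35,2],[40,1],[40,2],[43,2],[47,1],[47,2],[49,0],[51,0]]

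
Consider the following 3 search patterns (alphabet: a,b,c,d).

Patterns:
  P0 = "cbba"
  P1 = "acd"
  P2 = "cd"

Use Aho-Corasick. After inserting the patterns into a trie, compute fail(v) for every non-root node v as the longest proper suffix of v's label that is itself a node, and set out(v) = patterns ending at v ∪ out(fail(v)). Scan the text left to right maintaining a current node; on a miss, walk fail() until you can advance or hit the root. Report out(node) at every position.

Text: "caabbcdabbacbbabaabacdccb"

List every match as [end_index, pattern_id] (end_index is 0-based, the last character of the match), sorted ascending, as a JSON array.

Construct AC machine:
Trie nodes:
  n0 'ε': a→5 c→1
  n1 'c': b→2 d→8
  n2 'cb': b→3
  n3 'cbb': a→4
  n4 'cbba': ·  [P0 ends]
  n5 'a': c→6
  n6 'ac': d→7
  n7 'acd': ·  [P1 ends]
  n8 'cd': ·  [P2 ends]

BFS fail/out derivation:
  n1('c'): parent n0 fail=0; on 'c' 0 → fail=0;  out ∅∪∅=∅
  n5('a'): parent n0 fail=0; on 'a' 0 → fail=0;  out ∅∪∅=∅
  n2('cb'): parent n1 fail=0; on 'b' 0 → fail=0;  out ∅∪∅=∅
  n6('ac'): parent n5 fail=0; on 'c' 0 → fail=1;  out ∅∪∅=∅
  n8('cd'): parent n1 fail=0; on 'd' 0 → fail=0;  out {2}∪∅={2}
  n3('cbb'): parent n2 fail=0; on 'b' 0 → fail=0;  out ∅∪∅=∅
  n7('acd'): parent n6 fail=1; on 'd' 1 → fail=8;  out {1}∪{2}={1,2}
  n4('cbba'): parent n3 fail=0; on 'a' 0 → fail=5;  out {0}∪∅={0}

Scan:
[0] read 'c'  n0⇒n1
[1] read 'a'  n1⇒n5 (via fail)
[2] read 'a'  n5⇒n5 (via fail)
[3] read 'b'  n5⇒n0 (via fail)
[4] read 'b'  n0⇒n0
[5] read 'c'  n0⇒n1
[6] read 'd'  n1⇒n8  → match P2@[5:6]
[7] read 'a'  n8⇒n5 (via fail)
[8] read 'b'  n5⇒n0 (via fail)
[9] read 'b'  n0⇒n0
[10] read 'a'  n0⇒n5
[11] read 'c'  n5⇒n6
[12] read 'b'  n6⇒n2 (via fail)
[13] read 'b'  n2⇒n3
[14] read 'a'  n3⇒n4  → match P0@[11:14]
[15] read 'b'  n4⇒n0 (via fail)
[16] read 'a'  n0⇒n5
[17] read 'a'  n5⇒n5 (via fail)
[18] read 'b'  n5⇒n0 (via fail)
[19] read 'a'  n0⇒n5
[20] read 'c'  n5⇒n6
[21] read 'd'  n6⇒n7  → match P1@[19:21],P2@[20:21]
[22] read 'c'  n7⇒n1 (via fail)
[23] read 'c'  n1⇒n1 (via fail)
[24] read 'b'  n1⇒n2

Matches: [[6,2],[14,0],[21,1],[21,2]]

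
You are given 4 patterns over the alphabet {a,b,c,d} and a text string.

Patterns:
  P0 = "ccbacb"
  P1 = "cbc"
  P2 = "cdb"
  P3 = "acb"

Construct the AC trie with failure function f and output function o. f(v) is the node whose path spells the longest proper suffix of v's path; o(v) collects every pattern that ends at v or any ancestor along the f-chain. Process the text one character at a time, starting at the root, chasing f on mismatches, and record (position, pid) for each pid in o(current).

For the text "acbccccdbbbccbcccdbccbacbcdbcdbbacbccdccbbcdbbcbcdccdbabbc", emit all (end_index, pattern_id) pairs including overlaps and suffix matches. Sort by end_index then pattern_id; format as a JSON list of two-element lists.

Construct AC machine:
Trie nodes:
  0='ε' goto a→11 c→1
  1='c' goto b→7 c→2 d→9
  2='cc' goto b→3
  3='ccb' goto a→4
  4='ccba' goto c→5
  5='ccbac' goto b→6
  6='ccbacb' goto ·  ←P0
  7='cb' goto c→8
  8='cbc' goto ·  ←P1
  9='cd' goto b→10
  10='cdb' goto ·  ←P2
  11='a' goto c→12
  12='ac' goto b→13
  13='acb' goto ·  ←P3

Failure links (BFS by depth):
  n1('c'): parent n0 fail=0; on 'c' 0 → fail=0;  out ∅∪∅=∅
  n11('a'): parent n0 fail=0; on 'a' 0 → fail=0;  out ∅∪∅=∅
  n2('cc'): parent n1 fail=0; on 'c' 0 → fail=1;  out ∅∪∅=∅
  n7('cb'): parent n1 fail=0; on 'b' 0 → fail=0;  out ∅∪∅=∅
  n9('cd'): parent n1 fail=0; on 'd' 0 → fail=0;  out ∅∪∅=∅
  n12('ac'): parent n11 fail=0; on 'c' 0 → fail=1;  out ∅∪∅=∅
  n3('ccb'): parent n2 fail=1; on 'b' 1 → fail=7;  out ∅∪∅=∅
  n8('cbc'): parent n7 fail=0; on 'c' 0 → fail=1;  out {1}∪∅={1}
  n10('cdb'): parent n9 fail=0; on 'b' 0 → fail=0;  out {2}∪∅={2}
  n13('acb'): parent n12 fail=1; on 'b' 1 → fail=7;  out {3}∪∅={3}
  n4('ccba'): parent n3 fail=7; on 'a' 7→0 → fail=11;  out ∅∪∅=∅
  n5('ccbac'): parent n4 fail=11; on 'c' 11 → fail=12;  out ∅∪∅=∅
  n6('ccbacb'): parent n5 fail=12; on 'b' 12 → fail=13;  out {0}∪{3}={0,3}

Scan:
pos 0 'a': at 11
pos 1 'c': at 12
pos 2 'b': at 13  emit P3@[0:2]
pos 3 'c': at 8 (via fail)  emit P1@[1:3]
pos 4 'c': at 2 (via fail)
pos 5 'c': at 2 (via fail)
pos 6 'c': at 2 (via fail)
pos 7 'd': at 9 (via fail)
pos 8 'b': at 10  emit P2@[6:8]
pos 9 'b': at 0 (via fail)
pos 10 'b': at 0
pos 11 'c': at 1
pos 12 'c': at 2
pos 13 'b': at 3
pos 14 'c': at 8 (via fail)  emit P1@[12:14]
pos 15 'c': at 2 (via fail)
pos 16 'c': at 2 (via fail)
pos 17 'd': at 9 (via fail)
pos 18 'b': at 10  emit P2@[16:18]
pos 19 'c': at 1 (via fail)
pos 20 'c': at 2
pos 21 'b': at 3
pos 22 'a': at 4
pos 23 'c': at 5
pos 24 'b': at 6  emit P0@[19:24],P3@[22:24]
pos 25 'c': at 8 (via fail)  emit P1@[23:25]
pos 26 'd': at 9 (via fail)
pos 27 'b': at 10  emit P2@[25:27]
pos 28 'c': at 1 (via fail)
pos 29 'd': at 9
pos 30 'b': at 10  emit P2@[28:30]
pos 31 'b': at 0 (via fail)
pos 32 'a': at 11
pos 33 'c': at 12
pos 34 'b': at 13  emit P3@[32:34]
pos 35 'c': at 8 (via fail)  emit P1@[33:35]
pos 36 'c': at 2 (via fail)
pos 37 'd': at 9 (via fail)
pos 38 'c': at 1 (via fail)
pos 39 'c': at 2
pos 40 'b': at 3
pos 41 'b': at 0 (via fail)
pos 42 'c': at 1
pos 43 'd': at 9
pos 44 'b': at 10  emit P2@[42:44]
pos 45 'b': at 0 (via fail)
pos 46 'c': at 1
pos 47 'b': at 7
pos 48 'c': at 8  emit P1@[46:48]
pos 49 'd': at 9 (via fail)
pos 50 'c': at 1 (via fail)
pos 51 'c': at 2
pos 52 'd': at 9 (via fail)
pos 53 'b': at 10  emit P2@[51:53]
pos 54 'a': at 11 (via fail)
pos 55 'b': at 0 (via fail)
pos 56 'b': at 0
pos 57 'c': at 1

Result: [[2,3],[3,1],[8,2],[14,1],[18,2],[24,0],[24,3],[25,1],[27,2],[30,2],[34,3],[35,1],[44,2],[48,1],[53,2]]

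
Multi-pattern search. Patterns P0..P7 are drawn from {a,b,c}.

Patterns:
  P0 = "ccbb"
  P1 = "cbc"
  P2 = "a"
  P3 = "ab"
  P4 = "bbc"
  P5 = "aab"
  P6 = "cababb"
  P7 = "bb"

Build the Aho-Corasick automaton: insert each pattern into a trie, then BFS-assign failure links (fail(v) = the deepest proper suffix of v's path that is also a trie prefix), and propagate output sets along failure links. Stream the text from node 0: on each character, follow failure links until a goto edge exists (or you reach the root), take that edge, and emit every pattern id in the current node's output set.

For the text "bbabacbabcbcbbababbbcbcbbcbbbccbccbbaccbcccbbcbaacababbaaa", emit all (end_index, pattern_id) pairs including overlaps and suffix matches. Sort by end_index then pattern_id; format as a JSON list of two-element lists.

Build automaton:
Trie nodes:
  0='ε' goto a→7 b→9 c→1
  1='c' goto a→14 b→5 c→2
  2='cc' goto b→3
  3='ccb' goto b→4
  4='ccbb' goto ·  [P0 ends]
  5='cb' goto c→6
  6='cbc' goto ·  [P1 ends]
  7='a' goto a→12 b→8  [P2 ends]
  8='ab' goto ·  [P3 ends]
  9='b' goto b→10
  10='bb' goto c→11  [P7 ends]
  11='bbc' goto ·  [P4 ends]
  12='aa' goto b→13
  13='aab' goto ·  [P5 ends]
  14='ca' goto b→15
  15='cab' goto a→16
  16='caba' goto b→17
  17='cabab' goto b→18
  18='cababb' goto ·  [P6 ends]

Failure links (BFS by depth):
  fail(1) 'c': from fail(0)=0 chase 'c': 0 ⇒ 0;  out=∅∪out(0)=∅
  fail(7) 'a': from fail(0)=0 chase 'a': 0 ⇒ 0;  out={2}∪out(0)={2}
  fail(9) 'b': from fail(0)=0 chase 'b': 0 ⇒ 0;  out=∅∪out(0)=∅
  fail(2) 'cc': from fail(1)=0 chase 'c': 0 ⇒ 1;  out=∅∪out(1)=∅
  fail(5) 'cb': from fail(1)=0 chase 'b': 0 ⇒ 9;  out=∅∪out(9)=∅
  fail(8) 'ab': from fail(7)=0 chase 'b': 0 ⇒ 9;  out={3}∪out(9)={3}
  fail(10) 'bb': from fail(9)=0 chase 'b': 0 ⇒ 9;  out={7}∪out(9)={7}
  fail(12) 'aa': from fail(7)=0 chase 'a': 0 ⇒ 7;  out=∅∪out(7)={2}
  fail(14) 'ca': from fail(1)=0 chase 'a': 0 ⇒ 7;  out=∅∪out(7)={2}
  fail(3) 'ccb': from fail(2)=1 chase 'b': 1 ⇒ 5;  out=∅∪out(5)=∅
  fail(6) 'cbc': from fail(5)=9 chase 'c': 9→0 ⇒ 1;  out={1}∪out(1)={1}
  fail(11) 'bbc': from fail(10)=9 chase 'c': 9→0 ⇒ 1;  out={4}∪out(1)={4}
  fail(13) 'aab': from fail(12)=7 chase 'b': 7 ⇒ 8;  out={5}∪out(8)={3,5}
  fail(15) 'cab': from fail(14)=7 chase 'b': 7 ⇒ 8;  out=∅∪out(8)={3}
  fail(4) 'ccbb': from fail(3)=5 chase 'b': 5→9 ⇒ 10;  out={0}∪out(10)={0,7}
  fail(16) 'caba': from fail(15)=8 chase 'a': 8→9→0 ⇒ 7;  out=∅∪out(7)={2}
  fail(17) 'cabab': from fail(16)=7 chase 'b': 7 ⇒ 8;  out=∅∪out(8)={3}
  fail(18) 'cababb': from fail(17)=8 chase 'b': 8→9 ⇒ 10;  out={6}∪out(10)={6,7}

Text stream:
i=0 'b': node 0→9
i=1 'b': node 9→10  → match P7@[0:1]
i=2 'a': node 10→7 (via fail)  → match P2@[2:2]
i=3 'b': node 7→8  → match P3@[2:3]
i=4 'a': node 8→7 (via fail)  → match P2@[4:4]
i=5 'c': node 7→1 (via fail)
i=6 'b': node 1→5
i=7 'a': node 5→7 (via fail)  → match P2@[7:7]
i=8 'b': node 7→8  → match P3@[7:8]
i=9 'c': node 8→1 (via fail)
i=10 'b': node 1→5
i=11 'c': node 5→6  → match P1@[9:11]
i=12 'b': node 6→5 (via fail)
i=13 'b': node 5→10 (via fail)  → match P7@[12:13]
i=14 'a': node 10→7 (via fail)  → match P2@[14:14]
i=15 'b': node 7→8  → match P3@[14:15]
i=16 'a': node 8→7 (via fail)  → match P2@[16:16]
i=17 'b': node 7→8  → match P3@[16:17]
i=18 'b': node 8→10 (via fail)  → match P7@[17:18]
i=19 'b': node 10→10 (via fail)  → match P7@[18:19]
i=20 'c': node 10→11  → match P4@[18:20]
i=21 'b': node 11→5 (via fail)
i=22 'c': node 5→6  → match P1@[20:22]
i=23 'b': node 6→5 (via fail)
i=24 'b': node 5→10 (via fail)  → match P7@[23:24]
i=25 'c': node 10→11  → match P4@[23:25]
i=26 'b': node 11→5 (via fail)
i=27 'b': node 5→10 (via fail)  → match P7@[26:27]
i=28 'b': node 10→10 (via fail)  → match P7@[27:28]
i=29 'c': node 10→11  → match P4@[27:29]
i=30 'c': node 11→2 (via fail)
i=31 'b': node 2→3
i=32 'c': node 3→6 (via fail)  → match P1@[30:32]
i=33 'c': node 6→2 (via fail)
i=34 'b': node 2→3
i=35 'b': node 3→4  → match P0@[32:35],P7@[34:35]
i=36 'a': node 4→7 (via fail)  → match P2@[36:36]
i=37 'c': node 7→1 (via fail)
i=38 'c': node 1→2
i=39 'b': node 2→3
i=40 'c': node 3→6 (via fail)  → match P1@[38:40]
i=41 'c': node 6→2 (via fail)
i=42 'c': node 2→2 (via fail)
i=43 'b': node 2→3
i=44 'b': node 3→4  → match P0@[41:44],P7@[43:44]
i=45 'c': node 4→11 (via fail)  → match P4@[43:45]
i=46 'b': node 11→5 (via fail)
i=47 'a': node 5→7 (via fail)  → match P2@[47:47]
i=48 'a': node 7→12  → match P2@[48:48]
i=49 'c': node 12→1 (via fail)
i=50 'a': node 1→14  → match P2@[50:50]
i=51 'b': node 14→15  → match P3@[50:51]
i=52 'a': node 15→16  → match P2@[52:52]
i=53 'b': node 16→17  → match P3@[52:53]
i=54 'b': node 17→18  → match P6@[49:54],P7@[53:54]
i=55 'a': node 18→7 (via fail)  → match P2@[55:55]
i=56 'a': node 7→12  → match P2@[56:56]
i=57 'a': node 12→12 (via fail)  → match P2@[57:57]

Result: [[1,7],[2,2],[3,3],[4,2],[7,2],[8,3],[11,1],[13,7],[14,2],[15,3],[16,2],[17,3],[18,7],[19,7],[20,4],[22,1],[24,7],[25,4],[27,7],[28,7],[29,4],[32,1],[35,0],[35,7],[36,2],[40,1],[44,0],[44,7],[45,4],[47,2],[48,2],[50,2],[51,3],[52,2],[53,3],[54,6],[54,7],[55,2],[56,2],[57,2]]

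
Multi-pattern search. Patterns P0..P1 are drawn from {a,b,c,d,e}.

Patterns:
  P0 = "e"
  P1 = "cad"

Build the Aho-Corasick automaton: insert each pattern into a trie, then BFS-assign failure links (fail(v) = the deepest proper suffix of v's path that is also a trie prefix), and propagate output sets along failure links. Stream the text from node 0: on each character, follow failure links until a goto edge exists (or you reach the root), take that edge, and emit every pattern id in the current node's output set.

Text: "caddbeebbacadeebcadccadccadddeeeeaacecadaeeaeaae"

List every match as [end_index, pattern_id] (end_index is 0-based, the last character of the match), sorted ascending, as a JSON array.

Build automaton:
Trie (insert patterns):
  0='ε' goto c→2 e→1
  1='e' goto ·  [P0 ends]
  2='c' goto a→3
  3='ca' goto d→4
  4='cad' goto ·  [P1 ends]

BFS fail/out derivation:
  n1('e'): parent n0 fail=0; on 'e' 0 → fail=0;  out {0}∪∅={0}
  n2('c'): parent n0 fail=0; on 'c' 0 → fail=0;  out ∅∪∅=∅
  n3('ca'): parent n2 fail=0; on 'a' 0 → fail=0;  out ∅∪∅=∅
  n4('cad'): parent n3 fail=0; on 'd' 0 → fail=0;  out {1}∪∅={1}

Text stream:
i=0 'c': node 0→2
i=1 'a': node 2→3
i=2 'd': node 3→4  emit P1@[0:2]
i=3 'd': node 4→0 (fail-walked)
i=4 'b': node 0→0
i=5 'e': node 0→1  emit P0@[5:5]
i=6 'e': node 1→1 (fail-walked)  emit P0@[6:6]
i=7 'b': node 1→0 (fail-walked)
i=8 'b': node 0→0
i=9 'a': node 0→0
i=10 'c': node 0→2
i=11 'a': node 2→3
i=12 'd': node 3→4  emit P1@[10:12]
i=13 'e': node 4→1 (fail-walked)  emit P0@[13:13]
i=14 'e': node 1→1 (fail-walked)  emit P0@[14:14]
i=15 'b': node 1→0 (fail-walked)
i=16 'c': node 0→2
i=17 'a': node 2→3
i=18 'd': node 3→4  emit P1@[16:18]
i=19 'c': node 4→2 (fail-walked)
i=20 'c': node 2→2 (fail-walked)
i=21 'a': node 2→3
i=22 'd': node 3→4  emit P1@[20:22]
i=23 'c': node 4→2 (fail-walked)
i=24 'c': node 2→2 (fail-walked)
i=25 'a': node 2→3
i=26 'd': node 3→4  emit P1@[24:26]
i=27 'd': node 4→0 (fail-walked)
i=28 'd': node 0→0
i=29 'e': node 0→1  emit P0@[29:29]
i=30 'e': node 1→1 (fail-walked)  emit P0@[30:30]
i=31 'e': node 1→1 (fail-walked)  emit P0@[31:31]
i=32 'e': node 1→1 (fail-walked)  emit P0@[32:32]
i=33 'a': node 1→0 (fail-walked)
i=34 'a': node 0→0
i=35 'c': node 0→2
i=36 'e': node 2→1 (fail-walked)  emit P0@[36:36]
i=37 'c': node 1→2 (fail-walked)
i=38 'a': node 2→3
i=39 'd': node 3→4  emit P1@[37:39]
i=40 'a': node 4→0 (fail-walked)
i=41 'e': node 0→1  emit P0@[41:41]
i=42 'e': node 1→1 (fail-walked)  emit P0@[42:42]
i=43 'a': node 1→0 (fail-walked)
i=44 'e': node 0→1  emit P0@[44:44]
i=45 'a': node 1→0 (fail-walked)
i=46 'a': node 0→0
i=47 'e': node 0→1  emit P0@[47:47]

All matches (sorted): [[2,1],[5,0],[6,0],[12,1],[13,0],[14,0],[18,1],[22,1],[26,1],[29,0],[30,0],[31,0],[32,0],[36,0],[39,1],[41,0],[42,0],[44,0],[47,0]]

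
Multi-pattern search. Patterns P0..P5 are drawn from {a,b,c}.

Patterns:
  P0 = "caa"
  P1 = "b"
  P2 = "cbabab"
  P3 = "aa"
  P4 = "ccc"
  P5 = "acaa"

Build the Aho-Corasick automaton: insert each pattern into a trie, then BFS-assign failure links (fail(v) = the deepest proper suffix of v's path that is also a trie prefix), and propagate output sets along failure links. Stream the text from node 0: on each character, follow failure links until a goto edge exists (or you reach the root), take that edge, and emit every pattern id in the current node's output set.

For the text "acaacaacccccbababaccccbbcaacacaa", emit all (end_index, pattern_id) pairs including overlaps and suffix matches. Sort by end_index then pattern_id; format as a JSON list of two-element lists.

Construct AC machine:
Trie nodes:
  n0 'ε': a→10 b→4 c→1
  n1 'c': a→2 b→5 c→12
  n2 'ca': a→3
  n3 'caa': ·  ←P0
  n4 'b': ·  ←P1
  n5 'cb': a→6
  n6 'cba': b→7
  n7 'cbab': a→8
  n8 'cbaba': b→9
  n9 'cbabab': ·  ←P2
  n10 'a': a→11 c→14
  n11 'aa': ·  ←P3
  n12 'cc': c→13
  n13 'ccc': ·  ←P4
  n14 'ac': a→15
  n15 'aca': a→16
  n16 'acaa': ·  ←P5

Failure links (BFS by depth):
  fail(1) 'c': from fail(0)=0 chase 'c': 0 ⇒ 0;  out=∅∪out(0)=∅
  fail(4) 'b': from fail(0)=0 chase 'b': 0 ⇒ 0;  out={1}∪out(0)={1}
  fail(10) 'a': from fail(0)=0 chase 'a': 0 ⇒ 0;  out=∅∪out(0)=∅
  fail(2) 'ca': from fail(1)=0 chase 'a': 0 ⇒ 10;  out=∅∪out(10)=∅
  fail(5) 'cb': from fail(1)=0 chase 'b': 0 ⇒ 4;  out=∅∪out(4)={1}
  fail(11) 'aa': from fail(10)=0 chase 'a': 0 ⇒ 10;  out={3}∪out(10)={3}
  fail(12) 'cc': from fail(1)=0 chase 'c': 0 ⇒ 1;  out=∅∪out(1)=∅
  fail(14) 'ac': from fail(10)=0 chase 'c': 0 ⇒ 1;  out=∅∪out(1)=∅
  fail(3) 'caa': from fail(2)=10 chase 'a': 10 ⇒ 11;  out={0}∪out(11)={0,3}
  fail(6) 'cba': from fail(5)=4 chase 'a': 4→0 ⇒ 10;  out=∅∪out(10)=∅
  fail(13) 'ccc': from fail(12)=1 chase 'c': 1 ⇒ 12;  out={4}∪out(12)={4}
  fail(15) 'aca': from fail(14)=1 chase 'a': 1 ⇒ 2;  out=∅∪out(2)=∅
  fail(7) 'cbab': from fail(6)=10 chase 'b': 10→0 ⇒ 4;  out=∅∪out(4)={1}
  fail(16) 'acaa': from fail(15)=2 chase 'a': 2 ⇒ 3;  out={5}∪out(3)={0,3,5}
  fail(8) 'cbaba': from fail(7)=4 chase 'a': 4→0 ⇒ 10;  out=∅∪out(10)=∅
  fail(9) 'cbabab': from fail(8)=10 chase 'b': 10→0 ⇒ 4;  out={2}∪out(4)={1,2}

Scan:
[0] read 'a'  n0⇒n10
[1] read 'c'  n10⇒n14
[2] read 'a'  n14⇒n15
[3] read 'a'  n15⇒n16  ** P0@[1:3],P3@[2:3],P5@[0:3]
[4] read 'c'  n16⇒n14 (via fail)
[5] read 'a'  n14⇒n15
[6] read 'a'  n15⇒n16  ** P0@[4:6],P3@[5:6],P5@[3:6]
[7] read 'c'  n16⇒n14 (via fail)
[8] read 'c'  n14⇒n12 (via fail)
[9] read 'c'  n12⇒n13  ** P4@[7:9]
[10] read 'c'  n13⇒n13 (via fail)  ** P4@[8:10]
[11] read 'c'  n13⇒n13 (via fail)  ** P4@[9:11]
[12] read 'b'  n13⇒n5 (via fail)  ** P1@[12:12]
[13] read 'a'  n5⇒n6
[14] read 'b'  n6⇒n7  ** P1@[14:14]
[15] read 'a'  n7⇒n8
[16] read 'b'  n8⇒n9  ** P1@[16:16],P2@[11:16]
[17] read 'a'  n9⇒n10 (via fail)
[18] read 'c'  n10⇒n14
[19] read 'c'  n14⇒n12 (via fail)
[20] read 'c'  n12⇒n13  ** P4@[18:20]
[21] read 'c'  n13⇒n13 (via fail)  ** P4@[19:21]
[22] read 'b'  n13⇒n5 (via fail)  ** P1@[22:22]
[23] read 'b'  n5⇒n4 (via fail)  ** P1@[23:23]
[24] read 'c'  n4⇒n1 (via fail)
[25] read 'a'  n1⇒n2
[26] read 'a'  n2⇒n3  ** P0@[24:26],P3@[25:26]
[27] read 'c'  n3⇒n14 (via fail)
[28] read 'a'  n14⇒n15
[29] read 'c'  n15⇒n14 (via fail)
[30] read 'a'  n14⇒n15
[31] read 'a'  n15⇒n16  ** P0@[29:31],P3@[30:31],P5@[28:31]

All matches (sorted): [[3,0],[3,3],[3,5],[6,0],[6,3],[6,5],[9,4],[10,4],[11,4],[12,1],[14,1],[16,1],[16,2],[20,4],[21,4],[22,1],[23,1],[26,0],[26,3],[31,0],[31,3],[31,5]]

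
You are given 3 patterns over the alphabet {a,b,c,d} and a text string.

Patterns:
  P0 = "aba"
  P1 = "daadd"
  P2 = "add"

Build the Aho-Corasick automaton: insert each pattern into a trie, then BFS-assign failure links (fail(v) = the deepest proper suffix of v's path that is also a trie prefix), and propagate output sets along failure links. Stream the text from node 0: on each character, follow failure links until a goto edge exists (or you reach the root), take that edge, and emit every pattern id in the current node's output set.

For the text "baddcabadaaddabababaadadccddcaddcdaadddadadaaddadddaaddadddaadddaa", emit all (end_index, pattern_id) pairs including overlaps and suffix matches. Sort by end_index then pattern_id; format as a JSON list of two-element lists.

Construct AC machine:
Trie (insert patterns):
  0='ε' goto a→1 d→4
  1='a' goto b→2 d→9
  2='ab' goto a→3
  3='aba' goto ·  [P0 ends]
  4='d' goto a→5
  5='da' goto a→6
  6='daa' goto d→7
  7='daad' goto d→8
  8='daadd' goto ·  [P1 ends]
  9='ad' goto d→10
  10='add' goto ·  [P2 ends]

BFS fail/out derivation:
  fail(1) 'a': from fail(0)=0 chase 'a': 0 ⇒ 0;  out=∅∪out(0)=∅
  fail(4) 'd': from fail(0)=0 chase 'd': 0 ⇒ 0;  out=∅∪out(0)=∅
  fail(2) 'ab': from fail(1)=0 chase 'b': 0 ⇒ 0;  out=∅∪out(0)=∅
  fail(5) 'da': from fail(4)=0 chase 'a': 0 ⇒ 1;  out=∅∪out(1)=∅
  fail(9) 'ad': from fail(1)=0 chase 'd': 0 ⇒ 4;  out=∅∪out(4)=∅
  fail(3) 'aba': from fail(2)=0 chase 'a': 0 ⇒ 1;  out={0}∪out(1)={0}
  fail(6) 'daa': from fail(5)=1 chase 'a': 1→0 ⇒ 1;  out=∅∪out(1)=∅
  fail(10) 'add': from fail(9)=4 chase 'd': 4→0 ⇒ 4;  out={2}∪out(4)={2}
  fail(7) 'daad': from fail(6)=1 chase 'd': 1 ⇒ 9;  out=∅∪out(9)=∅
  fail(8) 'daadd': from fail(7)=9 chase 'd': 9 ⇒ 10;  out={1}∪out(10)={1,2}

Scan:
[0] read 'b'  n0⇒n0
[1] read 'a'  n0⇒n1
[2] read 'd'  n1⇒n9
[3] read 'd'  n9⇒n10  emit P2@[1:3]
[4] read 'c'  n10⇒n0 (fail-walked)
[5] read 'a'  n0⇒n1
[6] read 'b'  n1⇒n2
[7] read 'a'  n2⇒n3  emit P0@[5:7]
[8] read 'd'  n3⇒n9 (fail-walked)
[9] read 'a'  n9⇒n5 (fail-walked)
[10] read 'a'  n5⇒n6
[11] read 'd'  n6⇒n7
[12] read 'd'  n7⇒n8  emit P1@[8:12],P2@[10:12]
[13] read 'a'  n8⇒n5 (fail-walked)
[14] read 'b'  n5⇒n2 (fail-walked)
[15] read 'a'  n2⇒n3  emit P0@[13:15]
[16] read 'b'  n3⇒n2 (fail-walked)
[17] read 'a'  n2⇒n3  emit P0@[15:17]
[18] read 'b'  n3⇒n2 (fail-walked)
[19] read 'a'  n2⇒n3  emit P0@[17:19]
[20] read 'a'  n3⇒n1 (fail-walked)
[21] read 'd'  n1⇒n9
[22] read 'a'  n9⇒n5 (fail-walked)
[23] read 'd'  n5⇒n9 (fail-walked)
[24] read 'c'  n9⇒n0 (fail-walked)
[25] read 'c'  n0⇒n0
[26] read 'd'  n0⇒n4
[27] read 'd'  n4⇒n4 (fail-walked)
[28] read 'c'  n4⇒n0 (fail-walked)
[29] read 'a'  n0⇒n1
[30] read 'd'  n1⇒n9
[31] read 'd'  n9⇒n10  emit P2@[29:31]
[32] read 'c'  n10⇒n0 (fail-walked)
[33] read 'd'  n0⇒n4
[34] read 'a'  n4⇒n5
[35] read 'a'  n5⇒n6
[36] read 'd'  n6⇒n7
[37] read 'd'  n7⇒n8  emit P1@[33:37],P2@[35:37]
[38] read 'd'  n8⇒n4 (fail-walked)
[39] read 'a'  n4⇒n5
[40] read 'd'  n5⇒n9 (fail-walked)
[41] read 'a'  n9⇒n5 (fail-walked)
[42] read 'd'  n5⇒n9 (fail-walked)
[43] read 'a'  n9⇒n5 (fail-walked)
[44] read 'a'  n5⇒n6
[45] read 'd'  n6⇒n7
[46] read 'd'  n7⇒n8  emit P1@[42:46],P2@[44:46]
[47] read 'a'  n8⇒n5 (fail-walked)
[48] read 'd'  n5⇒n9 (fail-walked)
[49] read 'd'  n9⇒n10  emit P2@[47:49]
[50] read 'd'  n10⇒n4 (fail-walked)
[51] read 'a'  n4⇒n5
[52] read 'a'  n5⇒n6
[53] read 'd'  n6⇒n7
[54] read 'd'  n7⇒n8  emit P1@[50:54],P2@[52:54]
[55] read 'a'  n8⇒n5 (fail-walked)
[56] read 'd'  n5⇒n9 (fail-walked)
[57] read 'd'  n9⇒n10  emit P2@[55:57]
[58] read 'd'  n10⇒n4 (fail-walked)
[59] read 'a'  n4⇒n5
[60] read 'a'  n5⇒n6
[61] read 'd'  n6⇒n7
[62] read 'd'  n7⇒n8  emit P1@[58:62],P2@[60:62]
[63] read 'd'  n8⇒n4 (fail-walked)
[64] read 'a'  n4⇒n5
[65] read 'a'  n5⇒n6

Matches: [[3,2],[7,0],[12,1],[12,2],[15,0],[17,0],[19,0],[31,2],[37,1],[37,2],[46,1],[46,2],[49,2],[54,1],[54,2],[57,2],[62,1],[62,2]]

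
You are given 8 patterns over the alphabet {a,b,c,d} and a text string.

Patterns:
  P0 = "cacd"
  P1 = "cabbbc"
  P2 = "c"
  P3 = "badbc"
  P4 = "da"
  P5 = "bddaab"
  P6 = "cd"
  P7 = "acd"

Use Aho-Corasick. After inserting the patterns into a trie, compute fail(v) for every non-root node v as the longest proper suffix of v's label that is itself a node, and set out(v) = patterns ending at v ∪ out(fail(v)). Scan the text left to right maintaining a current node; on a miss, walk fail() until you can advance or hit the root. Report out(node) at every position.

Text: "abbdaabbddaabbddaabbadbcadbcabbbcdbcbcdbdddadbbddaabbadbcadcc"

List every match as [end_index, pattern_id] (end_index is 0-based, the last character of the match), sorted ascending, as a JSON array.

Build:
Trie (insert patterns):
  0='ε' goto a→22 b→9 c→1 d→14
  1='c' goto a→2 d→21  [P2 ends]
  2='ca' goto b→5 c→3
  3='cac' goto d→4
  4='cacd' goto ·  [P0 ends]
  5='cab' goto b→6
  6='cabb' goto b→7
  7='cabbb' goto c→8
  8='cabbbc' goto ·  [P1 ends]
  9='b' goto a→10 d→16
  10='ba' goto d→11
  11='bad' goto b→12
  12='badb' goto c→13
  13='badbc' goto ·  [P3 ends]
  14='d' goto a→15
  15='da' goto ·  [P4 ends]
  16='bd' goto d→17
  17='bdd' goto a→18
  18='bdda' goto a→19
  19='bddaa' goto b→20
  20='bddaab' goto ·  [P5 ends]
  21='cd' goto ·  [P6 ends]
  22='a' goto c→23
  23='ac' goto d→24
  24='acd' goto ·  [P7 ends]

Failure links (BFS by depth):
  fail(1) 'c': from fail(0)=0 chase 'c': 0 ⇒ 0;  out={2}∪out(0)={2}
  fail(9) 'b': from fail(0)=0 chase 'b': 0 ⇒ 0;  out=∅∪out(0)=∅
  fail(14) 'd': from fail(0)=0 chase 'd': 0 ⇒ 0;  out=∅∪out(0)=∅
  fail(22) 'a': from fail(0)=0 chase 'a': 0 ⇒ 0;  out=∅∪out(0)=∅
  fail(2) 'ca': from fail(1)=0 chase 'a': 0 ⇒ 22;  out=∅∪out(22)=∅
  fail(10) 'ba': from fail(9)=0 chase 'a': 0 ⇒ 22;  out=∅∪out(22)=∅
  fail(15) 'da': from fail(14)=0 chase 'a': 0 ⇒ 22;  out={4}∪out(22)={4}
  fail(16) 'bd': from fail(9)=0 chase 'd': 0 ⇒ 14;  out=∅∪out(14)=∅
  fail(21) 'cd': from fail(1)=0 chase 'd': 0 ⇒ 14;  out={6}∪out(14)={6}
  fail(23) 'ac': from fail(22)=0 chase 'c': 0 ⇒ 1;  out=∅∪out(1)={2}
  fail(3) 'cac': from fail(2)=22 chase 'c': 22 ⇒ 23;  out=∅∪out(23)={2}
  fail(5) 'cab': from fail(2)=22 chase 'b': 22→0 ⇒ 9;  out=∅∪out(9)=∅
  fail(11) 'bad': from fail(10)=22 chase 'd': 22→0 ⇒ 14;  out=∅∪out(14)=∅
  fail(17) 'bdd': from fail(16)=14 chase 'd': 14→0 ⇒ 14;  out=∅∪out(14)=∅
  fail(24) 'acd': from fail(23)=1 chase 'd': 1 ⇒ 21;  out={7}∪out(21)={6,7}
  fail(4) 'cacd': from fail(3)=23 chase 'd': 23 ⇒ 24;  out={0}∪out(24)={0,6,7}
  fail(6) 'cabb': from fail(5)=9 chase 'b': 9→0 ⇒ 9;  out=∅∪out(9)=∅
  fail(12) 'badb': from fail(11)=14 chase 'b': 14→0 ⇒ 9;  out=∅∪out(9)=∅
  fail(18) 'bdda': from fail(17)=14 chase 'a': 14 ⇒ 15;  out=∅∪out(15)={4}
  fail(7) 'cabbb': from fail(6)=9 chase 'b': 9→0 ⇒ 9;  out=∅∪out(9)=∅
  fail(13) 'badbc': from fail(12)=9 chase 'c': 9→0 ⇒ 1;  out={3}∪out(1)={2,3}
  fail(19) 'bddaa': from fail(18)=15 chase 'a': 15→22→0 ⇒ 22;  out=∅∪out(22)=∅
  fail(8) 'cabbbc': from fail(7)=9 chase 'c': 9→0 ⇒ 1;  out={1}∪out(1)={1,2}
  fail(20) 'bddaab': from fail(19)=22 chase 'b': 22→0 ⇒ 9;  out={5}∪out(9)={5}

Scan:
pos 0 'a': at 22
pos 1 'b': at 9 (via fail)
pos 2 'b': at 9 (via fail)
pos 3 'd': at 16
pos 4 'a': at 15 (via fail)  → match P4@[3:4]
pos 5 'a': at 22 (via fail)
pos 6 'b': at 9 (via fail)
pos 7 'b': at 9 (via fail)
pos 8 'd': at 16
pos 9 'd': at 17
pos 10 'a': at 18  → match P4@[9:10]
pos 11 'a': at 19
pos 12 'b': at 20  → match P5@[7:12]
pos 13 'b': at 9 (via fail)
pos 14 'd': at 16
pos 15 'd': at 17
pos 16 'a': at 18  → match P4@[15:16]
pos 17 'a': at 19
pos 18 'b': at 20  → match P5@[13:18]
pos 19 'b': at 9 (via fail)
pos 20 'a': at 10
pos 21 'd': at 11
pos 22 'b': at 12
pos 23 'c': at 13  → match P2@[23:23],P3@[19:23]
pos 24 'a': at 2 (via fail)
pos 25 'd': at 14 (via fail)
pos 26 'b': at 9 (via fail)
pos 27 'c': at 1 (via fail)  → match P2@[27:27]
pos 28 'a': at 2
pos 29 'b': at 5
pos 30 'b': at 6
pos 31 'b': at 7
pos 32 'c': at 8  → match P1@[27:32],P2@[32:32]
pos 33 'd': at 21 (via fail)  → match P6@[32:33]
pos 34 'b': at 9 (via fail)
pos 35 'c': at 1 (via fail)  → match P2@[35:35]
pos 36 'b': at 9 (via fail)
pos 37 'c': at 1 (via fail)  → match P2@[37:37]
pos 38 'd': at 21  → match P6@[37:38]
pos 39 'b': at 9 (via fail)
pos 40 'd': at 16
pos 41 'd': at 17
pos 42 'd': at 14 (via fail)
pos 43 'a': at 15  → match P4@[42:43]
pos 44 'd': at 14 (via fail)
pos 45 'b': at 9 (via fail)
pos 46 'b': at 9 (via fail)
pos 47 'd': at 16
pos 48 'd': at 17
pos 49 'a': at 18  → match P4@[48:49]
pos 50 'a': at 19
pos 51 'b': at 20  → match P5@[46:51]
pos 52 'b': at 9 (via fail)
pos 53 'a': at 10
pos 54 'd': at 11
pos 55 'b': at 12
pos 56 'c': at 13  → match P2@[56:56],P3@[52:56]
pos 57 'a': at 2 (via fail)
pos 58 'd': at 14 (via fail)
pos 59 'c': at 1 (via fail)  → match P2@[59:59]
pos 60 'c': at 1 (via fail)  → match P2@[60:60]

Result: [[4,4],[10,4],[12,5],[16,4],[18,5],[23,2],[23,3],[27,2],[32,1],[32,2],[33,6],[35,2],[37,2],[38,6],[43,4],[49,4],[51,5],[56,2],[56,3],[59,2],[60,2]]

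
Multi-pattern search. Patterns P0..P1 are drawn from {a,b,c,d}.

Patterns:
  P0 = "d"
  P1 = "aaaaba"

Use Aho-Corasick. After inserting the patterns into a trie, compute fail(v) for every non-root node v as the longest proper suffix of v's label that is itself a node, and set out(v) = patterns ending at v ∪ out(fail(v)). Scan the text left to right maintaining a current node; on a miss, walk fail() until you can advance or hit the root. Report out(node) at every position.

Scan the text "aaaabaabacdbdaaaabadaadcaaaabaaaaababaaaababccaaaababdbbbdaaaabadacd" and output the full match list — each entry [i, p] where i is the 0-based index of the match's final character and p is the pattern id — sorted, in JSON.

Build:
Trie nodes:
  n0 'ε': a→2 d→1
  n1 'd': ·  ←P0
  n2 'a': a→3
  n3 'aa': a→4
  n4 'aaa': a→5
  n5 'aaaa': b→6
  n6 'aaaab': a→7
  n7 'aaaaba': ·  ←P1

Failure links (BFS by depth):
  fail(1) 'd': from fail(0)=0 chase 'd': 0 ⇒ 0;  out={0}∪out(0)={0}
  fail(2) 'a': from fail(0)=0 chase 'a': 0 ⇒ 0;  out=∅∪out(0)=∅
  fail(3) 'aa': from fail(2)=0 chase 'a': 0 ⇒ 2;  out=∅∪out(2)=∅
  fail(4) 'aaa': from fail(3)=2 chase 'a': 2 ⇒ 3;  out=∅∪out(3)=∅
  fail(5) 'aaaa': from fail(4)=3 chase 'a': 3 ⇒ 4;  out=∅∪out(4)=∅
  fail(6) 'aaaab': from fail(5)=4 chase 'b': 4→3→2→0 ⇒ 0;  out=∅∪out(0)=∅
  fail(7) 'aaaaba': from fail(6)=0 chase 'a': 0 ⇒ 2;  out={1}∪out(2)={1}

Run:
pos 0 'a': at 2
pos 1 'a': at 3
pos 2 'a': at 4
pos 3 'a': at 5
pos 4 'b': at 6
pos 5 'a': at 7  ** P1@[0:5]
pos 6 'a': at 3 (via fail)
pos 7 'b': at 0 (via fail)
pos 8 'a': at 2
pos 9 'c': at 0 (via fail)
pos 10 'd': at 1  ** P0@[10:10]
pos 11 'b': at 0 (via fail)
pos 12 'd': at 1  ** P0@[12:12]
pos 13 'a': at 2 (via fail)
pos 14 'a': at 3
pos 15 'a': at 4
pos 16 'a': at 5
pos 17 'b': at 6
pos 18 'a': at 7  ** P1@[13:18]
pos 19 'd': at 1 (via fail)  ** P0@[19:19]
pos 20 'a': at 2 (via fail)
pos 21 'a': at 3
pos 22 'd': at 1 (via fail)  ** P0@[22:22]
pos 23 'c': at 0 (via fail)
pos 24 'a': at 2
pos 25 'a': at 3
pos 26 'a': at 4
pos 27 'a': at 5
pos 28 'b': at 6
pos 29 'a': at 7  ** P1@[24:29]
pos 30 'a': at 3 (via fail)
pos 31 'a': at 4
pos 32 'a': at 5
pos 33 'a': at 5 (via fail)
pos 34 'b': at 6
pos 35 'a': at 7  ** P1@[30:35]
pos 36 'b': at 0 (via fail)
pos 37 'a': at 2
pos 38 'a': at 3
pos 39 'a': at 4
pos 40 'a': at 5
pos 41 'b': at 6
pos 42 'a': at 7  ** P1@[37:42]
pos 43 'b': at 0 (via fail)
pos 44 'c': at 0
pos 45 'c': at 0
pos 46 'a': at 2
pos 47 'a': at 3
pos 48 'a': at 4
pos 49 'a': at 5
pos 50 'b': at 6
pos 51 'a': at 7  ** P1@[46:51]
pos 52 'b': at 0 (via fail)
pos 53 'd': at 1  ** P0@[53:53]
pos 54 'b': at 0 (via fail)
pos 55 'b': at 0
pos 56 'b': at 0
pos 57 'd': at 1  ** P0@[57:57]
pos 58 'a': at 2 (via fail)
pos 59 'a': at 3
pos 60 'a': at 4
pos 61 'a': at 5
pos 62 'b': at 6
pos 63 'a': at 7  ** P1@[58:63]
pos 64 'd': at 1 (via fail)  ** P0@[64:64]
pos 65 'a': at 2 (via fail)
pos 66 'c': at 0 (via fail)
pos 67 'd': at 1  ** P0@[67:67]

Matches: [[5,1],[10,0],[12,0],[18,1],[19,0],[22,0],[29,1],[35,1],[42,1],[51,1],[53,0],[57,0],[63,1],[64,0],[67,0]]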